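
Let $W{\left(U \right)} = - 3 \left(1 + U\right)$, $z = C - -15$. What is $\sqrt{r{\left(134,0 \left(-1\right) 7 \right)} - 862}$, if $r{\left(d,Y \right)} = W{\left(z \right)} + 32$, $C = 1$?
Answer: $i \sqrt{881} \approx 29.682 i$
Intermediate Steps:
$z = 16$ ($z = 1 - -15 = 1 + 15 = 16$)
$W{\left(U \right)} = -3 - 3 U$
$r{\left(d,Y \right)} = -19$ ($r{\left(d,Y \right)} = \left(-3 - 48\right) + 32 = -51 + 32 = -19$)
$\sqrt{r{\left(134,0 \left(-1\right) 7 \right)} - 862} = \sqrt{-19 - 862} = \sqrt{-881} = i \sqrt{881}$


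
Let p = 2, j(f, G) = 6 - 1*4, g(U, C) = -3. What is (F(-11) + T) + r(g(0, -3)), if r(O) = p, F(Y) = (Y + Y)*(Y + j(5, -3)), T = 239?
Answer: 439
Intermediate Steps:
j(f, G) = 2 (j(f, G) = 6 - 4 = 2)
F(Y) = 2*Y*(2 + Y) (F(Y) = (Y + Y)*(Y + 2) = (2*Y)*(2 + Y) = 2*Y*(2 + Y))
r(O) = 2
(F(-11) + T) + r(g(0, -3)) = (2*(-11)*(2 - 11) + 239) + 2 = (2*(-11)*(-9) + 239) + 2 = (198 + 239) + 2 = 437 + 2 = 439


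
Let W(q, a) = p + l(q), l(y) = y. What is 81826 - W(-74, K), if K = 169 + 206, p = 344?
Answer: 81556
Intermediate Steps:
K = 375
W(q, a) = 344 + q
81826 - W(-74, K) = 81826 - (344 - 74) = 81826 - 1*270 = 81826 - 270 = 81556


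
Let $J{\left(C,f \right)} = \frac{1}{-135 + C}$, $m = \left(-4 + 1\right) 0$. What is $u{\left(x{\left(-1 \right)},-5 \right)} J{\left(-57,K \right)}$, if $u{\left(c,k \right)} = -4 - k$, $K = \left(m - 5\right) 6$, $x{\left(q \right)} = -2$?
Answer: $- \frac{1}{192} \approx -0.0052083$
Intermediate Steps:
$m = 0$ ($m = \left(-3\right) 0 = 0$)
$K = -30$ ($K = \left(0 - 5\right) 6 = \left(-5\right) 6 = -30$)
$u{\left(x{\left(-1 \right)},-5 \right)} J{\left(-57,K \right)} = \frac{-4 - -5}{-135 - 57} = \frac{-4 + 5}{-192} = 1 \left(- \frac{1}{192}\right) = - \frac{1}{192}$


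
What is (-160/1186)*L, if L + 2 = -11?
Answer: 1040/593 ≈ 1.7538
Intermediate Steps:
L = -13 (L = -2 - 11 = -13)
(-160/1186)*L = -160/1186*(-13) = -160*1/1186*(-13) = -80/593*(-13) = 1040/593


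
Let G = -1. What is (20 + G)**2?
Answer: 361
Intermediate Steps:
(20 + G)**2 = (20 - 1)**2 = 19**2 = 361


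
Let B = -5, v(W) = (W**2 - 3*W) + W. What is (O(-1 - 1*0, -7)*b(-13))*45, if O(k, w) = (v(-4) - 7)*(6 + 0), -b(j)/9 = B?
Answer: 206550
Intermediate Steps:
v(W) = W**2 - 2*W
b(j) = 45 (b(j) = -9*(-5) = 45)
O(k, w) = 102 (O(k, w) = (-4*(-2 - 4) - 7)*(6 + 0) = (-4*(-6) - 7)*6 = (24 - 7)*6 = 17*6 = 102)
(O(-1 - 1*0, -7)*b(-13))*45 = (102*45)*45 = 4590*45 = 206550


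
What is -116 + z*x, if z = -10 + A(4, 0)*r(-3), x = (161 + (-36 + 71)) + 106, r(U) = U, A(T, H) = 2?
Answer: -4948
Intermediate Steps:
x = 302 (x = (161 + 35) + 106 = 196 + 106 = 302)
z = -16 (z = -10 + 2*(-3) = -10 - 6 = -16)
-116 + z*x = -116 - 16*302 = -116 - 4832 = -4948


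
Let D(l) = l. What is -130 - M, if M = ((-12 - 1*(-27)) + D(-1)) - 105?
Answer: -39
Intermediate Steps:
M = -91 (M = ((-12 - 1*(-27)) - 1) - 105 = ((-12 + 27) - 1) - 105 = (15 - 1) - 105 = 14 - 105 = -91)
-130 - M = -130 - 1*(-91) = -130 + 91 = -39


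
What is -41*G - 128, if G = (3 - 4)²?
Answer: -169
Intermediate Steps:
G = 1 (G = (-1)² = 1)
-41*G - 128 = -41*1 - 128 = -41 - 128 = -169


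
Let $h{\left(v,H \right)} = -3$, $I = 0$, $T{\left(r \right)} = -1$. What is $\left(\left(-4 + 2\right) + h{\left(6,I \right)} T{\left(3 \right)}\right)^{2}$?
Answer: $1$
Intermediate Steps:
$\left(\left(-4 + 2\right) + h{\left(6,I \right)} T{\left(3 \right)}\right)^{2} = \left(\left(-4 + 2\right) - -3\right)^{2} = \left(-2 + 3\right)^{2} = 1^{2} = 1$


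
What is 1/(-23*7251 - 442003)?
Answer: -1/608776 ≈ -1.6426e-6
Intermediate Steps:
1/(-23*7251 - 442003) = 1/(-166773 - 442003) = 1/(-608776) = -1/608776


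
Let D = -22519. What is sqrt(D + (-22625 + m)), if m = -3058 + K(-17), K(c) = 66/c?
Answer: 10*I*sqrt(139315)/17 ≈ 219.56*I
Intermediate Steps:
m = -52052/17 (m = -3058 + 66/(-17) = -3058 + 66*(-1/17) = -3058 - 66/17 = -52052/17 ≈ -3061.9)
sqrt(D + (-22625 + m)) = sqrt(-22519 + (-22625 - 52052/17)) = sqrt(-22519 - 436677/17) = sqrt(-819500/17) = 10*I*sqrt(139315)/17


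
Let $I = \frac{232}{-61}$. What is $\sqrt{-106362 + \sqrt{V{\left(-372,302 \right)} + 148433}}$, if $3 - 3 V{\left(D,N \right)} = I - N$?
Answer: $\frac{\sqrt{-395773002 + 122 \sqrt{138175553}}}{61} \approx 325.54 i$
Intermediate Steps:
$I = - \frac{232}{61}$ ($I = 232 \left(- \frac{1}{61}\right) = - \frac{232}{61} \approx -3.8033$)
$V{\left(D,N \right)} = \frac{415}{183} + \frac{N}{3}$ ($V{\left(D,N \right)} = 1 - \frac{- \frac{232}{61} - N}{3} = 1 + \left(\frac{232}{183} + \frac{N}{3}\right) = \frac{415}{183} + \frac{N}{3}$)
$\sqrt{-106362 + \sqrt{V{\left(-372,302 \right)} + 148433}} = \sqrt{-106362 + \sqrt{\left(\frac{415}{183} + \frac{1}{3} \cdot 302\right) + 148433}} = \sqrt{-106362 + \sqrt{\left(\frac{415}{183} + \frac{302}{3}\right) + 148433}} = \sqrt{-106362 + \sqrt{\frac{6279}{61} + 148433}} = \sqrt{-106362 + \sqrt{\frac{9060692}{61}}} = \sqrt{-106362 + \frac{2 \sqrt{138175553}}{61}}$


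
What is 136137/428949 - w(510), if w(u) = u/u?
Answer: -97604/142983 ≈ -0.68263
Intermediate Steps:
w(u) = 1
136137/428949 - w(510) = 136137/428949 - 1*1 = 136137*(1/428949) - 1 = 45379/142983 - 1 = -97604/142983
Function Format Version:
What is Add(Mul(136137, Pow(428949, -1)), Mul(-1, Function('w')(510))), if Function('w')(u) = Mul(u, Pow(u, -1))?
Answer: Rational(-97604, 142983) ≈ -0.68263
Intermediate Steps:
Function('w')(u) = 1
Add(Mul(136137, Pow(428949, -1)), Mul(-1, Function('w')(510))) = Add(Mul(136137, Pow(428949, -1)), Mul(-1, 1)) = Add(Mul(136137, Rational(1, 428949)), -1) = Add(Rational(45379, 142983), -1) = Rational(-97604, 142983)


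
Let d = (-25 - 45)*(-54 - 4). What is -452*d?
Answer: -1835120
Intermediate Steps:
d = 4060 (d = -70*(-58) = 4060)
-452*d = -452*4060 = -1835120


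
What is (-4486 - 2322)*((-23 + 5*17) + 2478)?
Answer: -17292320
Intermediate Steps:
(-4486 - 2322)*((-23 + 5*17) + 2478) = -6808*((-23 + 85) + 2478) = -6808*(62 + 2478) = -6808*2540 = -17292320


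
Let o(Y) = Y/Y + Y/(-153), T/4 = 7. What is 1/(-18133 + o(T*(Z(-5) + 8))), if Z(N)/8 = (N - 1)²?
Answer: -153/2782484 ≈ -5.4987e-5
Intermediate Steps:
T = 28 (T = 4*7 = 28)
Z(N) = 8*(-1 + N)² (Z(N) = 8*(N - 1)² = 8*(-1 + N)²)
o(Y) = 1 - Y/153 (o(Y) = 1 + Y*(-1/153) = 1 - Y/153)
1/(-18133 + o(T*(Z(-5) + 8))) = 1/(-18133 + (1 - 28*(8*(-1 - 5)² + 8)/153)) = 1/(-18133 + (1 - 28*(8*(-6)² + 8)/153)) = 1/(-18133 + (1 - 28*(8*36 + 8)/153)) = 1/(-18133 + (1 - 28*(288 + 8)/153)) = 1/(-18133 + (1 - 28*296/153)) = 1/(-18133 + (1 - 1/153*8288)) = 1/(-18133 + (1 - 8288/153)) = 1/(-18133 - 8135/153) = 1/(-2782484/153) = -153/2782484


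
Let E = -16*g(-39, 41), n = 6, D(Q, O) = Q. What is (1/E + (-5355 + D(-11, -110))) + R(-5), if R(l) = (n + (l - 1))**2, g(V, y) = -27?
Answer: -2318111/432 ≈ -5366.0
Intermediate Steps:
E = 432 (E = -16*(-27) = 432)
R(l) = (5 + l)**2 (R(l) = (6 + (l - 1))**2 = (6 + (-1 + l))**2 = (5 + l)**2)
(1/E + (-5355 + D(-11, -110))) + R(-5) = (1/432 + (-5355 - 11)) + (5 - 5)**2 = (1/432 - 5366) + 0**2 = -2318111/432 + 0 = -2318111/432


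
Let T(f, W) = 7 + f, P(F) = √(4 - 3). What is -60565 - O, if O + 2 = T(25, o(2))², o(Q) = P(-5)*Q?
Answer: -61587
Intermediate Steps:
P(F) = 1 (P(F) = √1 = 1)
o(Q) = Q (o(Q) = 1*Q = Q)
O = 1022 (O = -2 + (7 + 25)² = -2 + 32² = -2 + 1024 = 1022)
-60565 - O = -60565 - 1*1022 = -60565 - 1022 = -61587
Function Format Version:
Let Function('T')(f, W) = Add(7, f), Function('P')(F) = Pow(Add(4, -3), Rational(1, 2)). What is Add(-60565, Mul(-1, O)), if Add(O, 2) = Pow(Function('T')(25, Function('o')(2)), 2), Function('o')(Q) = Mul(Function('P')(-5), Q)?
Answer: -61587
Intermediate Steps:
Function('P')(F) = 1 (Function('P')(F) = Pow(1, Rational(1, 2)) = 1)
Function('o')(Q) = Q (Function('o')(Q) = Mul(1, Q) = Q)
O = 1022 (O = Add(-2, Pow(Add(7, 25), 2)) = Add(-2, Pow(32, 2)) = Add(-2, 1024) = 1022)
Add(-60565, Mul(-1, O)) = Add(-60565, Mul(-1, 1022)) = Add(-60565, -1022) = -61587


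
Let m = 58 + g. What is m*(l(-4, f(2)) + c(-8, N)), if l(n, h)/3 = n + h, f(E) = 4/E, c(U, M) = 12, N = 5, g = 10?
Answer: 408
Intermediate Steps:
m = 68 (m = 58 + 10 = 68)
l(n, h) = 3*h + 3*n (l(n, h) = 3*(n + h) = 3*(h + n) = 3*h + 3*n)
m*(l(-4, f(2)) + c(-8, N)) = 68*((3*(4/2) + 3*(-4)) + 12) = 68*((3*(4*(½)) - 12) + 12) = 68*((3*2 - 12) + 12) = 68*((6 - 12) + 12) = 68*(-6 + 12) = 68*6 = 408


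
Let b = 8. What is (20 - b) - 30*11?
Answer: -318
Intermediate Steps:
(20 - b) - 30*11 = (20 - 1*8) - 30*11 = (20 - 8) - 330 = 12 - 330 = -318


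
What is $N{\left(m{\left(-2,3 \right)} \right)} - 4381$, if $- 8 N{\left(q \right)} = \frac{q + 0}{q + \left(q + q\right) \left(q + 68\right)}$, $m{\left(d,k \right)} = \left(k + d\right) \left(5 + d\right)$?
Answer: $- \frac{5011865}{1144} \approx -4381.0$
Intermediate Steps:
$m{\left(d,k \right)} = \left(5 + d\right) \left(d + k\right)$ ($m{\left(d,k \right)} = \left(d + k\right) \left(5 + d\right) = \left(5 + d\right) \left(d + k\right)$)
$N{\left(q \right)} = - \frac{q}{8 \left(q + 2 q \left(68 + q\right)\right)}$ ($N{\left(q \right)} = - \frac{\left(q + 0\right) \frac{1}{q + \left(q + q\right) \left(q + 68\right)}}{8} = - \frac{q \frac{1}{q + 2 q \left(68 + q\right)}}{8} = - \frac{q}{8 \left(q + 2 q \left(68 + q\right)\right)}$)
$N{\left(m{\left(-2,3 \right)} \right)} - 4381 = - \frac{1}{1096 + 16 \left(\left(-2\right)^{2} + 5 \left(-2\right) + 5 \cdot 3 - 6\right)} - 4381 = - \frac{1}{1096 + 16 \left(4 - 10 + 15 - 6\right)} - 4381 = - \frac{1}{1096 + 16 \cdot 3} - 4381 = - \frac{1}{1096 + 48} - 4381 = - \frac{1}{1144} - 4381 = - \frac{5011865}{1144}$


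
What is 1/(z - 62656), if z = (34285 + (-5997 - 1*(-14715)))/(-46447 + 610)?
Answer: -45837/2872006075 ≈ -1.5960e-5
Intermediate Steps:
z = -43003/45837 (z = (34285 + (-5997 + 14715))/(-45837) = (34285 + 8718)*(-1/45837) = 43003*(-1/45837) = -43003/45837 ≈ -0.93817)
1/(z - 62656) = 1/(-43003/45837 - 62656) = 1/(-2872006075/45837) = -45837/2872006075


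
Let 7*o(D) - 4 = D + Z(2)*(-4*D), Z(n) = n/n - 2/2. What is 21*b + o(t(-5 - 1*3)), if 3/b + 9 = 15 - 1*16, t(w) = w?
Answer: -481/70 ≈ -6.8714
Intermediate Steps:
Z(n) = 0 (Z(n) = 1 - 2*½ = 1 - 1 = 0)
o(D) = 4/7 + D/7 (o(D) = 4/7 + (D + 0*(-4*D))/7 = 4/7 + (D + 0)/7 = 4/7 + D/7)
b = -3/10 (b = 3/(-9 + (15 - 1*16)) = 3/(-9 + (15 - 16)) = 3/(-9 - 1) = 3/(-10) = 3*(-⅒) = -3/10 ≈ -0.30000)
21*b + o(t(-5 - 1*3)) = 21*(-3/10) + (4/7 + (-5 - 1*3)/7) = -63/10 + (4/7 + (-5 - 3)/7) = -63/10 + (4/7 + (⅐)*(-8)) = -63/10 + (4/7 - 8/7) = -63/10 - 4/7 = -481/70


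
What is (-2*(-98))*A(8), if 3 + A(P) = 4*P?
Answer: 5684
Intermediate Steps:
A(P) = -3 + 4*P
(-2*(-98))*A(8) = (-2*(-98))*(-3 + 4*8) = 196*(-3 + 32) = 196*29 = 5684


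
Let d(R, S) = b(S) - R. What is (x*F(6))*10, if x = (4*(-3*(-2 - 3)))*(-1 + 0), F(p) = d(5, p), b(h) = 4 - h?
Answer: 4200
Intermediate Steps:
d(R, S) = 4 - R - S (d(R, S) = (4 - S) - R = 4 - R - S)
F(p) = -1 - p (F(p) = 4 - 1*5 - p = 4 - 5 - p = -1 - p)
x = -60 (x = (4*(-3*(-5)))*(-1) = (4*15)*(-1) = 60*(-1) = -60)
(x*F(6))*10 = -60*(-1 - 1*6)*10 = -60*(-1 - 6)*10 = -60*(-7)*10 = 420*10 = 4200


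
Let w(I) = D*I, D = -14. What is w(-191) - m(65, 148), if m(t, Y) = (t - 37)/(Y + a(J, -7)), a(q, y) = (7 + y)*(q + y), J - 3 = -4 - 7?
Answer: 98931/37 ≈ 2673.8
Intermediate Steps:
J = -8 (J = 3 + (-4 - 7) = 3 - 11 = -8)
w(I) = -14*I
m(t, Y) = (-37 + t)/Y (m(t, Y) = (t - 37)/(Y + ((-7)² + 7*(-8) + 7*(-7) - 8*(-7))) = (-37 + t)/(Y + (49 - 56 - 49 + 56)) = (-37 + t)/(Y + 0) = (-37 + t)/Y)
w(-191) - m(65, 148) = -14*(-191) - (-37 + 65)/148 = 2674 - 28/148 = 2674 - 1*7/37 = 2674 - 7/37 = 98931/37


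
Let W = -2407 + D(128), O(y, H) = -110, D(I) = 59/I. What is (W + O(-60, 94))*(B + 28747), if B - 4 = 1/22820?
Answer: -211340261807057/2920960 ≈ -7.2353e+7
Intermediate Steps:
W = -308037/128 (W = -2407 + 59/128 = -308037/128 ≈ -2406.5)
B = 91281/22820 (B = 4 + 1/22820 = 91281/22820 ≈ 4.0000)
(W + O(-60, 94))*(B + 28747) = (-308037/128 - 110)*(91281/22820 + 28747) = -322117/128*656097821/22820 = -211340261807057/2920960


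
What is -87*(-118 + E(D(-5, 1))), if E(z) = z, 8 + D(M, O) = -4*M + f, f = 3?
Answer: 8961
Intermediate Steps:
D(M, O) = -5 - 4*M (D(M, O) = -8 + (-4*M + 3) = -8 + (3 - 4*M) = -5 - 4*M)
-87*(-118 + E(D(-5, 1))) = -87*(-118 + (-5 - 4*(-5))) = -87*(-118 + (-5 + 20)) = -87*(-118 + 15) = -87*(-103) = 8961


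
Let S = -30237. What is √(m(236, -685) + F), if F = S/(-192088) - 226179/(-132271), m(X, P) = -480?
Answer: I*√77164603136766036989682/12703835924 ≈ 21.866*I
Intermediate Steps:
F = 47445749979/25407671848 (F = -30237/(-192088) - 226179/(-132271) = -30237*(-1/192088) - 226179*(-1/132271) = 30237/192088 + 226179/132271 = 47445749979/25407671848 ≈ 1.8674)
√(m(236, -685) + F) = √(-480 + 47445749979/25407671848) = √(-12148236737061/25407671848) = I*√77164603136766036989682/12703835924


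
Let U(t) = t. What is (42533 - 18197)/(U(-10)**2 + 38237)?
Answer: 624/983 ≈ 0.63479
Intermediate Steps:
(42533 - 18197)/(U(-10)**2 + 38237) = (42533 - 18197)/((-10)**2 + 38237) = 24336/(100 + 38237) = 24336/38337 = 24336*(1/38337) = 624/983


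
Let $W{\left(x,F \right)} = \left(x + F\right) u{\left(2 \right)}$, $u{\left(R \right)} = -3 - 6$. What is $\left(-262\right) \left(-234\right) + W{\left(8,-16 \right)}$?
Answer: $61380$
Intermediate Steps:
$u{\left(R \right)} = -9$ ($u{\left(R \right)} = -3 - 6 = -9$)
$W{\left(x,F \right)} = - 9 F - 9 x$ ($W{\left(x,F \right)} = \left(x + F\right) \left(-9\right) = \left(F + x\right) \left(-9\right) = - 9 F - 9 x$)
$\left(-262\right) \left(-234\right) + W{\left(8,-16 \right)} = \left(-262\right) \left(-234\right) - -72 = 61308 + \left(144 - 72\right) = 61308 + 72 = 61380$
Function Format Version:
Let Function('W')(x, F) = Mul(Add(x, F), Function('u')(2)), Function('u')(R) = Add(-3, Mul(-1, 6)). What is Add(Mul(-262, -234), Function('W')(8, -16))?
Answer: 61380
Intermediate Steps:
Function('u')(R) = -9 (Function('u')(R) = Add(-3, -6) = -9)
Function('W')(x, F) = Add(Mul(-9, F), Mul(-9, x)) (Function('W')(x, F) = Mul(Add(x, F), -9) = Mul(Add(F, x), -9) = Add(Mul(-9, F), Mul(-9, x)))
Add(Mul(-262, -234), Function('W')(8, -16)) = Add(Mul(-262, -234), Add(Mul(-9, -16), Mul(-9, 8))) = Add(61308, Add(144, -72)) = Add(61308, 72) = 61380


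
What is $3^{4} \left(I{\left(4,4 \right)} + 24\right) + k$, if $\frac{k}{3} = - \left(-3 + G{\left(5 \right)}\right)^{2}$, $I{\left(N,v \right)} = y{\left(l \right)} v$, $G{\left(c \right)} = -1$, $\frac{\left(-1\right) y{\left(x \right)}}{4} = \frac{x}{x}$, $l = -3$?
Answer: $600$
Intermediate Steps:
$y{\left(x \right)} = -4$ ($y{\left(x \right)} = - 4 \frac{x}{x} = \left(-4\right) 1 = -4$)
$I{\left(N,v \right)} = - 4 v$
$k = -48$ ($k = 3 \left(- \left(-3 - 1\right)^{2}\right) = 3 \left(- \left(-4\right)^{2}\right) = 3 \left(\left(-1\right) 16\right) = 3 \left(-16\right) = -48$)
$3^{4} \left(I{\left(4,4 \right)} + 24\right) + k = 3^{4} \left(\left(-4\right) 4 + 24\right) - 48 = 81 \left(-16 + 24\right) - 48 = 81 \cdot 8 - 48 = 648 - 48 = 600$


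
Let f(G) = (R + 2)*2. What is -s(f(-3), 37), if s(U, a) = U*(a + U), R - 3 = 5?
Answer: -1140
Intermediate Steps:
R = 8 (R = 3 + 5 = 8)
f(G) = 20 (f(G) = (8 + 2)*2 = 10*2 = 20)
s(U, a) = U*(U + a)
-s(f(-3), 37) = -20*(20 + 37) = -20*57 = -1*1140 = -1140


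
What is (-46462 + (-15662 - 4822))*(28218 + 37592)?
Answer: -4405716260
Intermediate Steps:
(-46462 + (-15662 - 4822))*(28218 + 37592) = (-46462 - 20484)*65810 = -66946*65810 = -4405716260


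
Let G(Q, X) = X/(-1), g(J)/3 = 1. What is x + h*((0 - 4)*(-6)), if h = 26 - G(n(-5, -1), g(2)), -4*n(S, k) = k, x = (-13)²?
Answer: 865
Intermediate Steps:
x = 169
g(J) = 3 (g(J) = 3*1 = 3)
n(S, k) = -k/4
G(Q, X) = -X (G(Q, X) = X*(-1) = -X)
h = 29 (h = 26 - (-1)*3 = 26 - 1*(-3) = 26 + 3 = 29)
x + h*((0 - 4)*(-6)) = 169 + 29*((0 - 4)*(-6)) = 169 + 29*(-4*(-6)) = 169 + 29*24 = 169 + 696 = 865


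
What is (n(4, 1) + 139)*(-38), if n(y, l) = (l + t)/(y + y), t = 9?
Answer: -10659/2 ≈ -5329.5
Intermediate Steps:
n(y, l) = (9 + l)/(2*y) (n(y, l) = (l + 9)/(y + y) = (9 + l)/((2*y)) = (9 + l)*(1/(2*y)) = (9 + l)/(2*y))
(n(4, 1) + 139)*(-38) = ((½)*(9 + 1)/4 + 139)*(-38) = ((½)*(¼)*10 + 139)*(-38) = (5/4 + 139)*(-38) = (561/4)*(-38) = -10659/2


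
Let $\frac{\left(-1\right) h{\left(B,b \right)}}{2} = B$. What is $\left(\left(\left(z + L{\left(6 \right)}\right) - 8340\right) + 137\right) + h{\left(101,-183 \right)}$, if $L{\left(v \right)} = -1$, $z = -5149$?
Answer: $-13555$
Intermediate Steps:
$h{\left(B,b \right)} = - 2 B$
$\left(\left(\left(z + L{\left(6 \right)}\right) - 8340\right) + 137\right) + h{\left(101,-183 \right)} = \left(\left(\left(-5149 - 1\right) - 8340\right) + 137\right) - 202 = \left(\left(-5150 - 8340\right) + 137\right) - 202 = \left(-13490 + 137\right) - 202 = -13353 - 202 = -13555$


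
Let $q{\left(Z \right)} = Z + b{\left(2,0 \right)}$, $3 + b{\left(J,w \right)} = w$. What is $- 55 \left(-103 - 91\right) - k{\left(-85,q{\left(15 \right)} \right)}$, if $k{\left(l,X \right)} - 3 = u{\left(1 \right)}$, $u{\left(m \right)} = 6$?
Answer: $10661$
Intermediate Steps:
$b{\left(J,w \right)} = -3 + w$
$q{\left(Z \right)} = -3 + Z$ ($q{\left(Z \right)} = Z + \left(-3 + 0\right) = Z - 3 = -3 + Z$)
$k{\left(l,X \right)} = 9$ ($k{\left(l,X \right)} = 3 + 6 = 9$)
$- 55 \left(-103 - 91\right) - k{\left(-85,q{\left(15 \right)} \right)} = - 55 \left(-103 - 91\right) - 9 = \left(-55\right) \left(-194\right) - 9 = 10670 - 9 = 10661$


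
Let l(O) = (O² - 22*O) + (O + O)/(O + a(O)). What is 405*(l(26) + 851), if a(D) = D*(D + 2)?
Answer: 11217285/29 ≈ 3.8680e+5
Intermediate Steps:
a(D) = D*(2 + D)
l(O) = O² - 22*O + 2*O/(O + O*(2 + O)) (l(O) = (O² - 22*O) + (O + O)/(O + O*(2 + O)) = (O² - 22*O) + (2*O)/(O + O*(2 + O)) = (O² - 22*O) + 2*O/(O + O*(2 + O)) = O² - 22*O + 2*O/(O + O*(2 + O)))
405*(l(26) + 851) = 405*((2 + 26³ - 66*26 - 19*26²)/(3 + 26) + 851) = 405*((2 + 17576 - 1716 - 19*676)/29 + 851) = 405*((2 + 17576 - 1716 - 12844)/29 + 851) = 405*((1/29)*3018 + 851) = 405*(3018/29 + 851) = 405*(27697/29) = 11217285/29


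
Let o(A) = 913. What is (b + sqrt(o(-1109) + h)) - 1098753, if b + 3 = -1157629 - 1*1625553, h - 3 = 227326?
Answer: -3881938 + 7*sqrt(4658) ≈ -3.8815e+6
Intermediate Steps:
h = 227329 (h = 3 + 227326 = 227329)
b = -2783185 (b = -3 + (-1157629 - 1*1625553) = -3 + (-1157629 - 1625553) = -3 - 2783182 = -2783185)
(b + sqrt(o(-1109) + h)) - 1098753 = (-2783185 + sqrt(913 + 227329)) - 1098753 = (-2783185 + sqrt(228242)) - 1098753 = (-2783185 + 7*sqrt(4658)) - 1098753 = -3881938 + 7*sqrt(4658)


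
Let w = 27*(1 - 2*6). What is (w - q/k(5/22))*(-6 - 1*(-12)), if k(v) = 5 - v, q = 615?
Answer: -17886/7 ≈ -2555.1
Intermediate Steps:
w = -297 (w = 27*(1 - 12) = 27*(-11) = -297)
(w - q/k(5/22))*(-6 - 1*(-12)) = (-297 - 615/(5 - 5/22))*(-6 - 1*(-12)) = (-297 - 615/(5 - 5/22))*(-6 + 12) = (-297 - 615/(5 - 1*5/22))*6 = (-297 - 615/(5 - 5/22))*6 = (-297 - 615/105/22)*6 = (-297 - 615*22/105)*6 = (-297 - 1*902/7)*6 = (-297 - 902/7)*6 = -2981/7*6 = -17886/7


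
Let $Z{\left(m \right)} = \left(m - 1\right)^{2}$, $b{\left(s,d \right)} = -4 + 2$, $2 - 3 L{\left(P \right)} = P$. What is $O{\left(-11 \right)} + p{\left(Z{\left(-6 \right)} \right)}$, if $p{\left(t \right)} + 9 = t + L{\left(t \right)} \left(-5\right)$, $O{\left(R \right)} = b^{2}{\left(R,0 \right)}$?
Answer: $\frac{367}{3} \approx 122.33$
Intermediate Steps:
$L{\left(P \right)} = \frac{2}{3} - \frac{P}{3}$
$b{\left(s,d \right)} = -2$
$Z{\left(m \right)} = \left(-1 + m\right)^{2}$
$O{\left(R \right)} = 4$ ($O{\left(R \right)} = \left(-2\right)^{2} = 4$)
$p{\left(t \right)} = - \frac{37}{3} + \frac{8 t}{3}$ ($p{\left(t \right)} = -9 + \left(t + \left(\frac{2}{3} - \frac{t}{3}\right) \left(-5\right)\right) = -9 + \left(t + \left(- \frac{10}{3} + \frac{5 t}{3}\right)\right) = -9 + \left(- \frac{10}{3} + \frac{8 t}{3}\right) = - \frac{37}{3} + \frac{8 t}{3}$)
$O{\left(-11 \right)} + p{\left(Z{\left(-6 \right)} \right)} = 4 - \left(\frac{37}{3} - \frac{8 \left(-1 - 6\right)^{2}}{3}\right) = 4 - \left(\frac{37}{3} - \frac{8 \left(-7\right)^{2}}{3}\right) = 4 + \left(- \frac{37}{3} + \frac{8}{3} \cdot 49\right) = 4 + \left(- \frac{37}{3} + \frac{392}{3}\right) = 4 + \frac{355}{3} = \frac{367}{3}$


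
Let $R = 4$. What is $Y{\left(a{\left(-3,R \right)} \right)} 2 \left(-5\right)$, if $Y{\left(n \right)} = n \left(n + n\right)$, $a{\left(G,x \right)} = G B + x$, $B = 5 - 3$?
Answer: $-80$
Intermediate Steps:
$B = 2$ ($B = 5 - 3 = 2$)
$a{\left(G,x \right)} = x + 2 G$ ($a{\left(G,x \right)} = G 2 + x = 2 G + x = x + 2 G$)
$Y{\left(n \right)} = 2 n^{2}$ ($Y{\left(n \right)} = n 2 n = 2 n^{2}$)
$Y{\left(a{\left(-3,R \right)} \right)} 2 \left(-5\right) = 2 \left(4 + 2 \left(-3\right)\right)^{2} \cdot 2 \left(-5\right) = 2 \left(4 - 6\right)^{2} \left(-10\right) = 2 \left(-2\right)^{2} \left(-10\right) = 2 \cdot 4 \left(-10\right) = 8 \left(-10\right) = -80$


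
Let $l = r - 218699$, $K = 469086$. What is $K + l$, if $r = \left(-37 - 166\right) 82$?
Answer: $233741$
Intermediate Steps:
$r = -16646$ ($r = \left(-203\right) 82 = -16646$)
$l = -235345$ ($l = -16646 - 218699 = -235345$)
$K + l = 469086 - 235345 = 233741$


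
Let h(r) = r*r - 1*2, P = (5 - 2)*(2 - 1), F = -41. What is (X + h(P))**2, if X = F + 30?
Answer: 16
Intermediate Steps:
P = 3 (P = 3*1 = 3)
h(r) = -2 + r**2 (h(r) = r**2 - 2 = -2 + r**2)
X = -11 (X = -41 + 30 = -11)
(X + h(P))**2 = (-11 + (-2 + 3**2))**2 = (-11 + (-2 + 9))**2 = (-11 + 7)**2 = (-4)**2 = 16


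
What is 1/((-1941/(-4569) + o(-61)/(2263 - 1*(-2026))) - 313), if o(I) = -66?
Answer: -6532147/2041887546 ≈ -0.0031991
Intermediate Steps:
1/((-1941/(-4569) + o(-61)/(2263 - 1*(-2026))) - 313) = 1/((-1941/(-4569) - 66/(2263 - 1*(-2026))) - 313) = 1/((-1941*(-1/4569) - 66/(2263 + 2026)) - 313) = 1/((647/1523 - 66/4289) - 313) = 1/(2674465/6532147 - 313) = 1/(-2041887546/6532147) = -6532147/2041887546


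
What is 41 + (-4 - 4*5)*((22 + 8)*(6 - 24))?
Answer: 13001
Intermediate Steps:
41 + (-4 - 4*5)*((22 + 8)*(6 - 24)) = 41 + (-4 - 20)*(30*(-18)) = 41 - 24*(-540) = 41 + 12960 = 13001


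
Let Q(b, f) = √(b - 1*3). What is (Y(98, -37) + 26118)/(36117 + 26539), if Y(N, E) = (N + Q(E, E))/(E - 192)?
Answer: 1495231/3587056 - I*√10/7174112 ≈ 0.41684 - 4.4079e-7*I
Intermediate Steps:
Q(b, f) = √(-3 + b) (Q(b, f) = √(b - 3) = √(-3 + b))
Y(N, E) = (N + √(-3 + E))/(-192 + E) (Y(N, E) = (N + √(-3 + E))/(E - 192) = (N + √(-3 + E))/(-192 + E))
(Y(98, -37) + 26118)/(36117 + 26539) = ((98 + √(-3 - 37))/(-192 - 37) + 26118)/(36117 + 26539) = ((98 + √(-40))/(-229) + 26118)/62656 = (-(98 + 2*I*√10)/229 + 26118)*(1/62656) = ((-98/229 - 2*I*√10/229) + 26118)*(1/62656) = (5980924/229 - 2*I*√10/229)*(1/62656) = 1495231/3587056 - I*√10/7174112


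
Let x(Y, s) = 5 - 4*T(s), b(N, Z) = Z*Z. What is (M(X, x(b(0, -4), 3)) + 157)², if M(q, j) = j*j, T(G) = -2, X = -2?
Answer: 106276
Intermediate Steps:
b(N, Z) = Z²
x(Y, s) = 13 (x(Y, s) = 5 - 4*(-2) = 5 + 8 = 13)
M(q, j) = j²
(M(X, x(b(0, -4), 3)) + 157)² = (13² + 157)² = (169 + 157)² = 326² = 106276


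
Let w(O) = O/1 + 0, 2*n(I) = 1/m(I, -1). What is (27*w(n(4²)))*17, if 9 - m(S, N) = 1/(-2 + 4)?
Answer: 27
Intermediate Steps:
m(S, N) = 17/2 (m(S, N) = 9 - 1/(-2 + 4) = 9 - 1/2 = 9 - 1*½ = 9 - ½ = 17/2)
n(I) = 1/17 (n(I) = 1/(2*(17/2)) = (½)*(2/17) = 1/17)
w(O) = O (w(O) = O*1 + 0 = O + 0 = O)
(27*w(n(4²)))*17 = (27*(1/17))*17 = (27/17)*17 = 27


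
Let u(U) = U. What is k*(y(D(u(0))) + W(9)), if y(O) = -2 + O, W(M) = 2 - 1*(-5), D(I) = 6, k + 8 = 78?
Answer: 770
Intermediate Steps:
k = 70 (k = -8 + 78 = 70)
W(M) = 7 (W(M) = 2 + 5 = 7)
k*(y(D(u(0))) + W(9)) = 70*((-2 + 6) + 7) = 70*(4 + 7) = 70*11 = 770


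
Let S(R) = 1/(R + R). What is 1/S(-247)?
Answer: -494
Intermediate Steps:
S(R) = 1/(2*R)
1/S(-247) = 1/((½)/(-247)) = 1/((½)*(-1/247)) = 1/(-1/494) = -494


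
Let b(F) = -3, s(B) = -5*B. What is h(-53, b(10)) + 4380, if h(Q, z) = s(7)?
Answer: 4345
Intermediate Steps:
h(Q, z) = -35 (h(Q, z) = -5*7 = -35)
h(-53, b(10)) + 4380 = -35 + 4380 = 4345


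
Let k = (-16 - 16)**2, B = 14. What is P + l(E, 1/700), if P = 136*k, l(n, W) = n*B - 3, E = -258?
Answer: 135649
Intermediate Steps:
k = 1024 (k = (-32)**2 = 1024)
l(n, W) = -3 + 14*n (l(n, W) = n*14 - 3 = 14*n - 3 = -3 + 14*n)
P = 139264 (P = 136*1024 = 139264)
P + l(E, 1/700) = 139264 + (-3 + 14*(-258)) = 139264 + (-3 - 3612) = 139264 - 3615 = 135649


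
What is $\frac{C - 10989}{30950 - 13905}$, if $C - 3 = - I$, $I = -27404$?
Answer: $\frac{16418}{17045} \approx 0.96321$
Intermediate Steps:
$C = 27407$ ($C = 3 - -27404 = 3 + 27404 = 27407$)
$\frac{C - 10989}{30950 - 13905} = \frac{27407 - 10989}{30950 - 13905} = \frac{16418}{17045}$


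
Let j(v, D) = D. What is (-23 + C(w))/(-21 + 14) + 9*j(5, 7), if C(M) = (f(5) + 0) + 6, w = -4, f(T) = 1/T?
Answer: 327/5 ≈ 65.400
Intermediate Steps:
C(M) = 31/5 (C(M) = (1/5 + 0) + 6 = (⅕ + 0) + 6 = ⅕ + 6 = 31/5)
(-23 + C(w))/(-21 + 14) + 9*j(5, 7) = (-23 + 31/5)/(-21 + 14) + 9*7 = -84/5/(-7) + 63 = -84/5*(-⅐) + 63 = 12/5 + 63 = 327/5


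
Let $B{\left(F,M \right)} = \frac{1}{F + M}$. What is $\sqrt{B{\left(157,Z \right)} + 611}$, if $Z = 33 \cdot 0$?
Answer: $\frac{2 \sqrt{3765174}}{157} \approx 24.719$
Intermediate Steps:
$Z = 0$
$\sqrt{B{\left(157,Z \right)} + 611} = \sqrt{\frac{1}{157 + 0} + 611} = \sqrt{\frac{1}{157} + 611} = \sqrt{\frac{95928}{157}} = \frac{2 \sqrt{3765174}}{157}$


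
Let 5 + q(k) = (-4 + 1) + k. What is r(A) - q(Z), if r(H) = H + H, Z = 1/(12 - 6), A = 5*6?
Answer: 407/6 ≈ 67.833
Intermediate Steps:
A = 30
Z = 1/6 ≈ 0.16667
r(H) = 2*H
q(k) = -8 + k (q(k) = -5 + ((-4 + 1) + k) = -5 + (-3 + k) = -8 + k)
r(A) - q(Z) = 2*30 - (-8 + 1/6) = 60 - 1*(-47/6) = 60 + 47/6 = 407/6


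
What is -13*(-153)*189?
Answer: 375921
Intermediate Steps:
-13*(-153)*189 = 1989*189 = 375921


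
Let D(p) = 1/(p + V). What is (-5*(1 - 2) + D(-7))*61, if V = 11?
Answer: 1281/4 ≈ 320.25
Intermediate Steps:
D(p) = 1/(11 + p) (D(p) = 1/(p + 11) = 1/(11 + p))
(-5*(1 - 2) + D(-7))*61 = (-5*(1 - 2) + 1/(11 - 7))*61 = (-5*(-1) + 1/4)*61 = (5 + ¼)*61 = (21/4)*61 = 1281/4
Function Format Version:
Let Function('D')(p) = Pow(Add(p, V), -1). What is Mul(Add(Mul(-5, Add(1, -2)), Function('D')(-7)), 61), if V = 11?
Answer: Rational(1281, 4) ≈ 320.25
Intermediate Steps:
Function('D')(p) = Pow(Add(11, p), -1) (Function('D')(p) = Pow(Add(p, 11), -1) = Pow(Add(11, p), -1))
Mul(Add(Mul(-5, Add(1, -2)), Function('D')(-7)), 61) = Mul(Add(Mul(-5, Add(1, -2)), Pow(Add(11, -7), -1)), 61) = Mul(Add(Mul(-5, -1), Pow(4, -1)), 61) = Mul(Add(5, Rational(1, 4)), 61) = Mul(Rational(21, 4), 61) = Rational(1281, 4)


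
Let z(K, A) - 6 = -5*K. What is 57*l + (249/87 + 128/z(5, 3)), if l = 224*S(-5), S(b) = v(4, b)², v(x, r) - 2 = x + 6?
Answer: 1013062057/551 ≈ 1.8386e+6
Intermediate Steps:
z(K, A) = 6 - 5*K
v(x, r) = 8 + x (v(x, r) = 2 + (x + 6) = 2 + (6 + x) = 8 + x)
S(b) = 144 (S(b) = (8 + 4)² = 12² = 144)
l = 32256 (l = 224*144 = 32256)
57*l + (249/87 + 128/z(5, 3)) = 57*32256 + (249/87 + 128/(6 - 5*5)) = 1838592 + (249*(1/87) + 128/(6 - 25)) = 1838592 + (83/29 + 128/(-19)) = 1838592 + (83/29 + 128*(-1/19)) = 1838592 + (83/29 - 128/19) = 1838592 - 2135/551 = 1013062057/551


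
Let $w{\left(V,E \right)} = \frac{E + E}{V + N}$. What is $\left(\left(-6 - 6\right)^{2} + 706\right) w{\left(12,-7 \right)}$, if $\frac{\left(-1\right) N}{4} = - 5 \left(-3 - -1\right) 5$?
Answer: $\frac{2975}{47} \approx 63.298$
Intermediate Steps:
$N = -200$ ($N = - 4 - 5 \left(-3 - -1\right) 5 = - 4 - 5 \left(-3 + 1\right) 5 = - 4 \left(-5\right) \left(-2\right) 5 = - 4 \cdot 10 \cdot 5 = \left(-4\right) 50 = -200$)
$w{\left(V,E \right)} = \frac{2 E}{-200 + V}$ ($w{\left(V,E \right)} = \frac{E + E}{V - 200} = \frac{2 E}{-200 + V}$)
$\left(\left(-6 - 6\right)^{2} + 706\right) w{\left(12,-7 \right)} = \left(\left(-6 - 6\right)^{2} + 706\right) 2 \left(-7\right) \frac{1}{-200 + 12} = \left(\left(-12\right)^{2} + 706\right) 2 \left(-7\right) \frac{1}{-188} = \left(144 + 706\right) 2 \left(-7\right) \left(- \frac{1}{188}\right) = 850 \cdot \frac{7}{94} = \frac{2975}{47}$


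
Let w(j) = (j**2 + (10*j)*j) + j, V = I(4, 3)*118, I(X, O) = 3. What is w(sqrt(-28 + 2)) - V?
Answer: -640 + I*sqrt(26) ≈ -640.0 + 5.099*I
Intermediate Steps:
V = 354 (V = 3*118 = 354)
w(j) = j + 11*j**2 (w(j) = (j**2 + 10*j**2) + j = 11*j**2 + j = j + 11*j**2)
w(sqrt(-28 + 2)) - V = sqrt(-28 + 2)*(1 + 11*sqrt(-28 + 2)) - 1*354 = sqrt(-26)*(1 + 11*sqrt(-26)) - 354 = (I*sqrt(26))*(1 + 11*(I*sqrt(26))) - 354 = (I*sqrt(26))*(1 + 11*I*sqrt(26)) - 354 = I*sqrt(26)*(1 + 11*I*sqrt(26)) - 354 = -354 + I*sqrt(26)*(1 + 11*I*sqrt(26))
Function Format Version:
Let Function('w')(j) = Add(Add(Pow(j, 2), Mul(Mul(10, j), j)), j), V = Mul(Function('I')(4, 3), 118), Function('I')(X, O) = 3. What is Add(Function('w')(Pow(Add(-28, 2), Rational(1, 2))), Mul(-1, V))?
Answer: Add(-640, Mul(I, Pow(26, Rational(1, 2)))) ≈ Add(-640.00, Mul(5.0990, I))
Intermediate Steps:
V = 354 (V = Mul(3, 118) = 354)
Function('w')(j) = Add(j, Mul(11, Pow(j, 2))) (Function('w')(j) = Add(Add(Pow(j, 2), Mul(10, Pow(j, 2))), j) = Add(Mul(11, Pow(j, 2)), j) = Add(j, Mul(11, Pow(j, 2))))
Add(Function('w')(Pow(Add(-28, 2), Rational(1, 2))), Mul(-1, V)) = Add(Mul(Pow(Add(-28, 2), Rational(1, 2)), Add(1, Mul(11, Pow(Add(-28, 2), Rational(1, 2))))), Mul(-1, 354)) = Add(Mul(Pow(-26, Rational(1, 2)), Add(1, Mul(11, Pow(-26, Rational(1, 2))))), -354) = Add(Mul(Mul(I, Pow(26, Rational(1, 2))), Add(1, Mul(11, Mul(I, Pow(26, Rational(1, 2)))))), -354) = Add(Mul(Mul(I, Pow(26, Rational(1, 2))), Add(1, Mul(11, I, Pow(26, Rational(1, 2))))), -354) = Add(Mul(I, Pow(26, Rational(1, 2)), Add(1, Mul(11, I, Pow(26, Rational(1, 2))))), -354) = Add(-354, Mul(I, Pow(26, Rational(1, 2)), Add(1, Mul(11, I, Pow(26, Rational(1, 2))))))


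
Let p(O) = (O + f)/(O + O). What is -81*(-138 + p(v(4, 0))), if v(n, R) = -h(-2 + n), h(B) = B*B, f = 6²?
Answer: 11502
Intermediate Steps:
f = 36
h(B) = B²
v(n, R) = -(-2 + n)²
p(O) = (36 + O)/(2*O) (p(O) = (O + 36)/(O + O) = (36 + O)/((2*O)) = (36 + O)*(1/(2*O)) = (36 + O)/(2*O))
-81*(-138 + p(v(4, 0))) = -81*(-138 + (36 - (-2 + 4)²)/(2*((-(-2 + 4)²)))) = -81*(-138 + (36 - 1*2²)/(2*((-1*2²)))) = -81*(-138 + (36 - 1*4)/(2*((-1*4)))) = -81*(-138 + (½)*(36 - 4)/(-4)) = -81*(-138 + (½)*(-¼)*32) = -81*(-138 - 4) = -81*(-142) = 11502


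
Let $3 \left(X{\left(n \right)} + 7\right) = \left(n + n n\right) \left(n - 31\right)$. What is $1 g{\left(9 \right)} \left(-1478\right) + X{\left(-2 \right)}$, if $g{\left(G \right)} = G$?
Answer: $-13331$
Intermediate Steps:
$X{\left(n \right)} = -7 + \frac{\left(-31 + n\right) \left(n + n^{2}\right)}{3}$ ($X{\left(n \right)} = -7 + \frac{\left(n + n n\right) \left(n - 31\right)}{3} = -7 + \frac{\left(n + n^{2}\right) \left(-31 + n\right)}{3} = -7 + \frac{\left(-31 + n\right) \left(n + n^{2}\right)}{3}$)
$1 g{\left(9 \right)} \left(-1478\right) + X{\left(-2 \right)} = 1 \cdot 9 \left(-1478\right) - \left(- \frac{41}{3} + 40 + \frac{8}{3}\right) = 9 \left(-1478\right) + \left(-7 - 40 + \frac{62}{3} + \frac{1}{3} \left(-8\right)\right) = -13302 - 29 = -13331$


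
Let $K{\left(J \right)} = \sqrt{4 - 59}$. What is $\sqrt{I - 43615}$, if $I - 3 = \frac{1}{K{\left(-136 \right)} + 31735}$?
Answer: $\sqrt{\frac{-1384026819 - 43612 i \sqrt{55}}{31735 + i \sqrt{55}}} \approx 1.0 \cdot 10^{-11} - 208.83 i$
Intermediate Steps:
$K{\left(J \right)} = i \sqrt{55}$ ($K{\left(J \right)} = \sqrt{-55} = i \sqrt{55}$)
$I = 3 + \frac{1}{31735 + i \sqrt{55}}$ ($I = 3 + \frac{1}{i \sqrt{55} + 31735} = 3 + \frac{1}{31735 + i \sqrt{55}} \approx 3.0 - 7.3638 \cdot 10^{-9} i$)
$\sqrt{I - 43615} = \sqrt{\left(\frac{54933865}{18311096} - \frac{i \sqrt{55}}{1007110280}\right) - 43615} = \sqrt{- \frac{798583518175}{18311096} - \frac{i \sqrt{55}}{1007110280}}$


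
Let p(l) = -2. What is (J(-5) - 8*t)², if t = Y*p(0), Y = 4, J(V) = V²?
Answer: 7921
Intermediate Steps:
t = -8 (t = 4*(-2) = -8)
(J(-5) - 8*t)² = ((-5)² - 8*(-8))² = (25 + 64)² = 89² = 7921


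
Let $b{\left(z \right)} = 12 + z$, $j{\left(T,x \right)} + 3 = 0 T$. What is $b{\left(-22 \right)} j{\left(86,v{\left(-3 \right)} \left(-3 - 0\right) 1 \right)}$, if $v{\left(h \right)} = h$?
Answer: $30$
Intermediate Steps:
$j{\left(T,x \right)} = -3$ ($j{\left(T,x \right)} = -3 + 0 T = -3 + 0 = -3$)
$b{\left(-22 \right)} j{\left(86,v{\left(-3 \right)} \left(-3 - 0\right) 1 \right)} = \left(12 - 22\right) \left(-3\right) = \left(-10\right) \left(-3\right) = 30$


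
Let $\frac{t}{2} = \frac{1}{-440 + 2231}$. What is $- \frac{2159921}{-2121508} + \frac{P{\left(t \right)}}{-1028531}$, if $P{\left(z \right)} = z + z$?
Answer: $\frac{3978788351051309}{3908027809843668} \approx 1.0181$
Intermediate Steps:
$t = \frac{2}{1791}$ ($t = \frac{2}{-440 + 2231} = \frac{2}{1791} \approx 0.0011167$)
$P{\left(z \right)} = 2 z$
$- \frac{2159921}{-2121508} + \frac{P{\left(t \right)}}{-1028531} = - \frac{2159921}{-2121508} + \frac{2 \cdot \frac{2}{1791}}{-1028531} = \left(-2159921\right) \left(- \frac{1}{2121508}\right) + \frac{4}{1791} \left(- \frac{1}{1028531}\right) = \frac{2159921}{2121508} - \frac{4}{1842099021} = \frac{3978788351051309}{3908027809843668}$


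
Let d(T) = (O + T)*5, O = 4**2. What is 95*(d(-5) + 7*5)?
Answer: 8550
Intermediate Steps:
O = 16
d(T) = 80 + 5*T (d(T) = (16 + T)*5 = 80 + 5*T)
95*(d(-5) + 7*5) = 95*((80 + 5*(-5)) + 7*5) = 95*((80 - 25) + 35) = 95*(55 + 35) = 95*90 = 8550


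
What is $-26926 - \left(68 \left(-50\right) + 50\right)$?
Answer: $-23576$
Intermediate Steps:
$-26926 - \left(68 \left(-50\right) + 50\right) = -26926 - \left(-3400 + 50\right) = -26926 - -3350 = -26926 + 3350 = -23576$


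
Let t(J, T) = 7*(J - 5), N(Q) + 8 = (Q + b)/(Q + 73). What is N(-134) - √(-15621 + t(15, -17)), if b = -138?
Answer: -216/61 - I*√15551 ≈ -3.541 - 124.7*I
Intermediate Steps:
N(Q) = -8 + (-138 + Q)/(73 + Q) (N(Q) = -8 + (Q - 138)/(Q + 73) = -8 + (-138 + Q)/(73 + Q))
t(J, T) = -35 + 7*J (t(J, T) = 7*(-5 + J) = -35 + 7*J)
N(-134) - √(-15621 + t(15, -17)) = (-722 - 7*(-134))/(73 - 134) - √(-15621 + (-35 + 7*15)) = (-722 + 938)/(-61) - √(-15621 + (-35 + 105)) = -1/61*216 - √(-15621 + 70) = -216/61 - √(-15551) = -216/61 - I*√15551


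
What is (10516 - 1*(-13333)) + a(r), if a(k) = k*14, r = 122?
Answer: 25557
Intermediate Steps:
a(k) = 14*k
(10516 - 1*(-13333)) + a(r) = (10516 - 1*(-13333)) + 14*122 = (10516 + 13333) + 1708 = 23849 + 1708 = 25557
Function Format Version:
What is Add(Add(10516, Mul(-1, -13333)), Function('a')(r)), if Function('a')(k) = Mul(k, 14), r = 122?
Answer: 25557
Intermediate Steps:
Function('a')(k) = Mul(14, k)
Add(Add(10516, Mul(-1, -13333)), Function('a')(r)) = Add(Add(10516, Mul(-1, -13333)), Mul(14, 122)) = Add(Add(10516, 13333), 1708) = Add(23849, 1708) = 25557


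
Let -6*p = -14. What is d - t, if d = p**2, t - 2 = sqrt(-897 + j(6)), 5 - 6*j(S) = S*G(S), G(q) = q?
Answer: 31/9 - I*sqrt(32478)/6 ≈ 3.4444 - 30.036*I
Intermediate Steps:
p = 7/3 (p = -1/6*(-14) = 7/3 ≈ 2.3333)
j(S) = 5/6 - S**2/6 (j(S) = 5/6 - S*S/6 = 5/6 - S**2/6)
t = 2 + I*sqrt(32478)/6 (t = 2 + sqrt(-897 + (5/6 - 1/6*6**2)) = 2 + sqrt(-897 + (5/6 - 1/6*36)) = 2 + sqrt(-897 + (5/6 - 6)) = 2 + sqrt(-897 - 31/6) = 2 + sqrt(-5413/6) = 2 + I*sqrt(32478)/6 ≈ 2.0 + 30.036*I)
d = 49/9 (d = (7/3)**2 = 49/9 ≈ 5.4444)
d - t = 49/9 - (2 + I*sqrt(32478)/6) = 49/9 + (-2 - I*sqrt(32478)/6) = 31/9 - I*sqrt(32478)/6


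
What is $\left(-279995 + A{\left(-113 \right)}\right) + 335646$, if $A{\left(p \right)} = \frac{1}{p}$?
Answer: $\frac{6288562}{113} \approx 55651.0$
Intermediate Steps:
$\left(-279995 + A{\left(-113 \right)}\right) + 335646 = \left(-279995 + \frac{1}{-113}\right) + 335646 = \left(-279995 - \frac{1}{113}\right) + 335646 = - \frac{31639436}{113} + 335646 = \frac{6288562}{113}$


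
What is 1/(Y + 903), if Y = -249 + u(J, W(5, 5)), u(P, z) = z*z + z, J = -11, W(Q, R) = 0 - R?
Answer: 1/674 ≈ 0.0014837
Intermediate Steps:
W(Q, R) = -R
u(P, z) = z + z**2 (u(P, z) = z**2 + z = z + z**2)
Y = -229 (Y = -249 + (-1*5)*(1 - 1*5) = -249 - 5*(1 - 5) = -249 - 5*(-4) = -249 + 20 = -229)
1/(Y + 903) = 1/(-229 + 903) = 1/674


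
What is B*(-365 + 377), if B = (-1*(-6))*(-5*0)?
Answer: 0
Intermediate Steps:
B = 0 (B = 6*0 = 0)
B*(-365 + 377) = 0*(-365 + 377) = 0*12 = 0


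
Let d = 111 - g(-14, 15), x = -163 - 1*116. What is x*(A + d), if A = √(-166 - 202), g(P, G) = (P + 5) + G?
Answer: -29295 - 1116*I*√23 ≈ -29295.0 - 5352.1*I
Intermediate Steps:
x = -279 (x = -163 - 116 = -279)
g(P, G) = 5 + G + P (g(P, G) = (5 + P) + G = 5 + G + P)
A = 4*I*√23 (A = √(-368) = 4*I*√23 ≈ 19.183*I)
d = 105 (d = 111 - (5 + 15 - 14) = 111 - 1*6 = 111 - 6 = 105)
x*(A + d) = -279*(4*I*√23 + 105) = -279*(105 + 4*I*√23) = -29295 - 1116*I*√23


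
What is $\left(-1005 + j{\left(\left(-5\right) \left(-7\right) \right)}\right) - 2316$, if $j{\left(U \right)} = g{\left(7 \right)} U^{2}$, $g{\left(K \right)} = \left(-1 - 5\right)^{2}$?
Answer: $40779$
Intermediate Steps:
$g{\left(K \right)} = 36$ ($g{\left(K \right)} = \left(-6\right)^{2} = 36$)
$j{\left(U \right)} = 36 U^{2}$
$\left(-1005 + j{\left(\left(-5\right) \left(-7\right) \right)}\right) - 2316 = \left(-1005 + 36 \left(\left(-5\right) \left(-7\right)\right)^{2}\right) - 2316 = \left(-1005 + 36 \cdot 35^{2}\right) - 2316 = \left(-1005 + 36 \cdot 1225\right) - 2316 = \left(-1005 + 44100\right) - 2316 = 43095 - 2316 = 40779$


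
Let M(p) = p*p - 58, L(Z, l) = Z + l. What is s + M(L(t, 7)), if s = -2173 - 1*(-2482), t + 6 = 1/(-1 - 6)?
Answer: 12335/49 ≈ 251.73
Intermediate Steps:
t = -43/7 (t = -6 + 1/(-1 - 6) = -6 + 1/(-7) = -6 - ⅐ = -43/7 ≈ -6.1429)
s = 309 (s = -2173 + 2482 = 309)
M(p) = -58 + p² (M(p) = p² - 58 = -58 + p²)
s + M(L(t, 7)) = 309 + (-58 + (-43/7 + 7)²) = 309 + (-58 + (6/7)²) = 309 + (-58 + 36/49) = 309 - 2806/49 = 12335/49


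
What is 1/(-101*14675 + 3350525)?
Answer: 1/1868350 ≈ 5.3523e-7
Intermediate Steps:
1/(-101*14675 + 3350525) = 1/(-1482175 + 3350525) = 1/1868350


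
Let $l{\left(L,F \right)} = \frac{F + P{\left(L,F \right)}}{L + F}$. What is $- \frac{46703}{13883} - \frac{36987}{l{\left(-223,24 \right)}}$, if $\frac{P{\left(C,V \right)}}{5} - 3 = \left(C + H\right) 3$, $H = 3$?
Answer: $- \frac{34112304054}{15090821} \approx -2260.5$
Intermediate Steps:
$P{\left(C,V \right)} = 60 + 15 C$ ($P{\left(C,V \right)} = 15 + 5 \left(C + 3\right) 3 = 15 + 5 \left(3 + C\right) 3 = 15 + 5 \left(9 + 3 C\right) = 15 + \left(45 + 15 C\right) = 60 + 15 C$)
$l{\left(L,F \right)} = \frac{60 + F + 15 L}{F + L}$ ($l{\left(L,F \right)} = \frac{F + \left(60 + 15 L\right)}{L + F} = \frac{60 + F + 15 L}{F + L}$)
$- \frac{46703}{13883} - \frac{36987}{l{\left(-223,24 \right)}} = - \frac{46703}{13883} - \frac{36987}{\frac{1}{24 - 223} \left(60 + 24 + 15 \left(-223\right)\right)} = \left(-46703\right) \frac{1}{13883} - \frac{36987}{\frac{1}{-199} \left(60 + 24 - 3345\right)} = - \frac{46703}{13883} - \frac{36987}{\left(- \frac{1}{199}\right) \left(-3261\right)} = - \frac{46703}{13883} - \frac{36987}{\frac{3261}{199}} = - \frac{46703}{13883} - \frac{2453471}{1087} = - \frac{34112304054}{15090821}$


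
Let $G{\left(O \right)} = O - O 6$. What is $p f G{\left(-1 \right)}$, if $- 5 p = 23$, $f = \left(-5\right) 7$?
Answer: $805$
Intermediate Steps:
$f = -35$
$p = - \frac{23}{5}$ ($p = \left(- \frac{1}{5}\right) 23 = - \frac{23}{5} \approx -4.6$)
$G{\left(O \right)} = - 5 O$ ($G{\left(O \right)} = O - 6 O = - 5 O$)
$p f G{\left(-1 \right)} = \left(- \frac{23}{5}\right) \left(-35\right) \left(\left(-5\right) \left(-1\right)\right) = 161 \cdot 5 = 805$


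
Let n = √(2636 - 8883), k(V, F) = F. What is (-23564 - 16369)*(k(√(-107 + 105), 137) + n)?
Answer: -5470821 - 39933*I*√6247 ≈ -5.4708e+6 - 3.1562e+6*I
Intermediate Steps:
n = I*√6247 (n = √(-6247) = I*√6247 ≈ 79.038*I)
(-23564 - 16369)*(k(√(-107 + 105), 137) + n) = (-23564 - 16369)*(137 + I*√6247) = -39933*(137 + I*√6247) = -5470821 - 39933*I*√6247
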